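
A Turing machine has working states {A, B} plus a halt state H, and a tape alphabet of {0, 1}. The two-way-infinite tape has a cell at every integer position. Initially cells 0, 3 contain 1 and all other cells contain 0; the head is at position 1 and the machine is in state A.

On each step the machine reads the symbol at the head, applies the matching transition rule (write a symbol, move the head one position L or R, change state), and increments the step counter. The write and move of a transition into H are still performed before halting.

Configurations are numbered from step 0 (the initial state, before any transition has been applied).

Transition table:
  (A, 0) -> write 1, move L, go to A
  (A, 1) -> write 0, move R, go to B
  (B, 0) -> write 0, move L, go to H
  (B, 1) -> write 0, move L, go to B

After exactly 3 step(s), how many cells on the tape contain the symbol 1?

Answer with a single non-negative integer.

Step 1: in state A at pos 1, read 0 -> (A,0)->write 1,move L,goto A. Now: state=A, head=0, tape[-1..4]=011010 (head:  ^)
Step 2: in state A at pos 0, read 1 -> (A,1)->write 0,move R,goto B. Now: state=B, head=1, tape[-1..4]=001010 (head:   ^)
Step 3: in state B at pos 1, read 1 -> (B,1)->write 0,move L,goto B. Now: state=B, head=0, tape[-1..4]=000010 (head:  ^)
Cells containing 1 after step 3: {3} -> 1 cell(s)

Answer: 1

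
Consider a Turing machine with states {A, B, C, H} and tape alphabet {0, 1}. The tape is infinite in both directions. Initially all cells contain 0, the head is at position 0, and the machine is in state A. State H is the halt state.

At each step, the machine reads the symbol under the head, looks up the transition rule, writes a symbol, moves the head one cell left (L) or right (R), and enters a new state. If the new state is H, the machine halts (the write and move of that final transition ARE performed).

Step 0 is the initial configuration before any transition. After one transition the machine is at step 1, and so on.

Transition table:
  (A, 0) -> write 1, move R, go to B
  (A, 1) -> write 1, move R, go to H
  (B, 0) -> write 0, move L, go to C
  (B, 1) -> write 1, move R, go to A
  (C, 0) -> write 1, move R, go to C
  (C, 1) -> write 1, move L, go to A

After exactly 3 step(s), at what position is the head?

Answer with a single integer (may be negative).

Answer: -1

Derivation:
Step 1: in state A at pos 0, read 0 -> (A,0)->write 1,move R,goto B. Now: state=B, head=1, tape[-1..2]=0100 (head:   ^)
Step 2: in state B at pos 1, read 0 -> (B,0)->write 0,move L,goto C. Now: state=C, head=0, tape[-1..2]=0100 (head:  ^)
Step 3: in state C at pos 0, read 1 -> (C,1)->write 1,move L,goto A. Now: state=A, head=-1, tape[-2..2]=00100 (head:  ^)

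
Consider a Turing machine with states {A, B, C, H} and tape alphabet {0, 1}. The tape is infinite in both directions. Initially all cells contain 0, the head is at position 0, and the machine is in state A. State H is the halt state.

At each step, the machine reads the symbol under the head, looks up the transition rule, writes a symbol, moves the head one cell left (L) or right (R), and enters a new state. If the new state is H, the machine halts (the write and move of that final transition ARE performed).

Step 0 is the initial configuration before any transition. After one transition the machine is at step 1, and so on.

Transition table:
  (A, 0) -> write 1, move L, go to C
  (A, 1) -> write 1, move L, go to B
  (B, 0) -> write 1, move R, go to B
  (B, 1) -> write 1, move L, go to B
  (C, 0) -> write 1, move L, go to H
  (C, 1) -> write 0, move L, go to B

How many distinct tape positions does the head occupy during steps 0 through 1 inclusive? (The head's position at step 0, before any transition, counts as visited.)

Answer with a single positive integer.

Answer: 2

Derivation:
Step 1: in state A at pos 0, read 0 -> (A,0)->write 1,move L,goto C. Now: state=C, head=-1, tape[-2..1]=0010 (head:  ^)
Head positions at steps 0..1: starting at 0, distinct positions visited = {-1, 0} -> 2 position(s)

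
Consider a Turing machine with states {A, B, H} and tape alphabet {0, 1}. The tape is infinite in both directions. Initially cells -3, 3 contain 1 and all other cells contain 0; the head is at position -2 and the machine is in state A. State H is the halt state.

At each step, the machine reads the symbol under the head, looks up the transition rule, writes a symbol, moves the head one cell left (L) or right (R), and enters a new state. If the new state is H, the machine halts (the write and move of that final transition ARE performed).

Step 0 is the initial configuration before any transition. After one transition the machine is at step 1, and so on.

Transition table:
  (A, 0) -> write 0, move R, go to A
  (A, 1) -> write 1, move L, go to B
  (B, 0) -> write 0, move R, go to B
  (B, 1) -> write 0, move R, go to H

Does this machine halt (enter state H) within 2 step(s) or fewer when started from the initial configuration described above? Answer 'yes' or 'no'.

Answer: no

Derivation:
Step 1: in state A at pos -2, read 0 -> (A,0)->write 0,move R,goto A. Now: state=A, head=-1, tape[-4..4]=010000010 (head:    ^)
Step 2: in state A at pos -1, read 0 -> (A,0)->write 0,move R,goto A. Now: state=A, head=0, tape[-4..4]=010000010 (head:     ^)
After 2 step(s): state = A (not H) -> not halted within 2 -> no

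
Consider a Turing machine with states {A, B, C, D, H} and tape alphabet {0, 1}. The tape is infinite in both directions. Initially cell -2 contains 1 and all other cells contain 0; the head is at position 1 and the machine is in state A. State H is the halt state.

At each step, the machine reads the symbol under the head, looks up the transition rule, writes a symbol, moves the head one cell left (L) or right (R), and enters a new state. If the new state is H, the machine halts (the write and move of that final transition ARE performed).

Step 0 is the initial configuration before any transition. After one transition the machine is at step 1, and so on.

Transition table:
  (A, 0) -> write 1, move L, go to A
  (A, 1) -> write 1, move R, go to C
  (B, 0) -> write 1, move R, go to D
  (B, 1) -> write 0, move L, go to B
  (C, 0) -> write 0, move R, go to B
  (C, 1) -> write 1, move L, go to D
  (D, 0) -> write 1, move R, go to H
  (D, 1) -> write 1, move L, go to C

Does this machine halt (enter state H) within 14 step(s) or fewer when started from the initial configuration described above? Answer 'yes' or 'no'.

Step 1: in state A at pos 1, read 0 -> (A,0)->write 1,move L,goto A. Now: state=A, head=0, tape[-3..2]=010010 (head:    ^)
Step 2: in state A at pos 0, read 0 -> (A,0)->write 1,move L,goto A. Now: state=A, head=-1, tape[-3..2]=010110 (head:   ^)
Step 3: in state A at pos -1, read 0 -> (A,0)->write 1,move L,goto A. Now: state=A, head=-2, tape[-3..2]=011110 (head:  ^)
Step 4: in state A at pos -2, read 1 -> (A,1)->write 1,move R,goto C. Now: state=C, head=-1, tape[-3..2]=011110 (head:   ^)
Step 5: in state C at pos -1, read 1 -> (C,1)->write 1,move L,goto D. Now: state=D, head=-2, tape[-3..2]=011110 (head:  ^)
Step 6: in state D at pos -2, read 1 -> (D,1)->write 1,move L,goto C. Now: state=C, head=-3, tape[-4..2]=0011110 (head:  ^)
Step 7: in state C at pos -3, read 0 -> (C,0)->write 0,move R,goto B. Now: state=B, head=-2, tape[-4..2]=0011110 (head:   ^)
Step 8: in state B at pos -2, read 1 -> (B,1)->write 0,move L,goto B. Now: state=B, head=-3, tape[-4..2]=0001110 (head:  ^)
Step 9: in state B at pos -3, read 0 -> (B,0)->write 1,move R,goto D. Now: state=D, head=-2, tape[-4..2]=0101110 (head:   ^)
Step 10: in state D at pos -2, read 0 -> (D,0)->write 1,move R,goto H. Now: state=H, head=-1, tape[-4..2]=0111110 (head:    ^)
State H reached at step 10; 10 <= 14 -> yes

Answer: yes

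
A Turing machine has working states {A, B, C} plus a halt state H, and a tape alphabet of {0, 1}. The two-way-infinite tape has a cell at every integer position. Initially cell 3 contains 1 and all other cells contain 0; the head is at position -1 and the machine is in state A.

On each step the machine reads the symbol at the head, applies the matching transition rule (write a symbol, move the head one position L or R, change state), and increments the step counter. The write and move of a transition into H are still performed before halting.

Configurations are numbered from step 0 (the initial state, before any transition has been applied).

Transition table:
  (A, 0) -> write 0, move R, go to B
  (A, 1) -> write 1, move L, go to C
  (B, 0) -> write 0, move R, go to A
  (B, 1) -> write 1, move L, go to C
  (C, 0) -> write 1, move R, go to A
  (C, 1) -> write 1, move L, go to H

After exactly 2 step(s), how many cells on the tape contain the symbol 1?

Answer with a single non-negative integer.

Answer: 1

Derivation:
Step 1: in state A at pos -1, read 0 -> (A,0)->write 0,move R,goto B. Now: state=B, head=0, tape[-2..4]=0000010 (head:   ^)
Step 2: in state B at pos 0, read 0 -> (B,0)->write 0,move R,goto A. Now: state=A, head=1, tape[-2..4]=0000010 (head:    ^)
Cells containing 1 after step 2: {3} -> 1 cell(s)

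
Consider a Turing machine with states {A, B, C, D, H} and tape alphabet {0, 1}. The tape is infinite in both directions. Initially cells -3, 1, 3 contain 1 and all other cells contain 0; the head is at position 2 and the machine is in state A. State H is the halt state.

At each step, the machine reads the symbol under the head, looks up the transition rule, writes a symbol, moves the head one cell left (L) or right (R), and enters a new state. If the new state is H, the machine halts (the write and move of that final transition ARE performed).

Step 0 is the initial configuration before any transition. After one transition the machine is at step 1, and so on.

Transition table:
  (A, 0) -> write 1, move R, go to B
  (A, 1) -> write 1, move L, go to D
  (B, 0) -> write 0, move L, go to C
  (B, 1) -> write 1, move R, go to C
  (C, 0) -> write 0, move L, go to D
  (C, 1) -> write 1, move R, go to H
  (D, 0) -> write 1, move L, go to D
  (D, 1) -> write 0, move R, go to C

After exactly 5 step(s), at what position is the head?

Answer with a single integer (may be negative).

Step 1: in state A at pos 2, read 0 -> (A,0)->write 1,move R,goto B. Now: state=B, head=3, tape[-4..4]=010001110 (head:        ^)
Step 2: in state B at pos 3, read 1 -> (B,1)->write 1,move R,goto C. Now: state=C, head=4, tape[-4..5]=0100011100 (head:         ^)
Step 3: in state C at pos 4, read 0 -> (C,0)->write 0,move L,goto D. Now: state=D, head=3, tape[-4..5]=0100011100 (head:        ^)
Step 4: in state D at pos 3, read 1 -> (D,1)->write 0,move R,goto C. Now: state=C, head=4, tape[-4..5]=0100011000 (head:         ^)
Step 5: in state C at pos 4, read 0 -> (C,0)->write 0,move L,goto D. Now: state=D, head=3, tape[-4..5]=0100011000 (head:        ^)

Answer: 3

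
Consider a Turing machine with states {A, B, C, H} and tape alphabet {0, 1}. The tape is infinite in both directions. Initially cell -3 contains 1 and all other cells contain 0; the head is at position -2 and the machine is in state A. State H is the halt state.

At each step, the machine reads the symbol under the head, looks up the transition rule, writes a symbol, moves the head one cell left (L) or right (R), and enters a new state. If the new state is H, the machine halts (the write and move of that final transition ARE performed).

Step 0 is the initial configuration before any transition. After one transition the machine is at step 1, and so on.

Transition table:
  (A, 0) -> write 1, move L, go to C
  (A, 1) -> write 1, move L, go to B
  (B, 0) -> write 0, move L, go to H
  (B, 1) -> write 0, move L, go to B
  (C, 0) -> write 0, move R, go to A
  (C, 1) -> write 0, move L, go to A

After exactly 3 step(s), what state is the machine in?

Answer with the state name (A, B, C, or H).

Step 1: in state A at pos -2, read 0 -> (A,0)->write 1,move L,goto C. Now: state=C, head=-3, tape[-4..-1]=0110 (head:  ^)
Step 2: in state C at pos -3, read 1 -> (C,1)->write 0,move L,goto A. Now: state=A, head=-4, tape[-5..-1]=00010 (head:  ^)
Step 3: in state A at pos -4, read 0 -> (A,0)->write 1,move L,goto C. Now: state=C, head=-5, tape[-6..-1]=001010 (head:  ^)

Answer: C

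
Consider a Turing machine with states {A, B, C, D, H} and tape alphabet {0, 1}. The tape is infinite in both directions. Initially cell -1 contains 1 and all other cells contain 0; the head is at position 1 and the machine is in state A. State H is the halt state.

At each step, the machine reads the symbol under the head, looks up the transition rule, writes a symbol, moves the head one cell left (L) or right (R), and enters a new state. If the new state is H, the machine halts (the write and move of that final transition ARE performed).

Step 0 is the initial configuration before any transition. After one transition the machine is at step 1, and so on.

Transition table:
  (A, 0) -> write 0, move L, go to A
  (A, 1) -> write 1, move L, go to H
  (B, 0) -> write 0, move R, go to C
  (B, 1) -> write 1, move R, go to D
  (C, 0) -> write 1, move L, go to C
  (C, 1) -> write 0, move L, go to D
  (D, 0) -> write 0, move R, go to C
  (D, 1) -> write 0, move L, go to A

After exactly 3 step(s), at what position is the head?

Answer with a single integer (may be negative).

Step 1: in state A at pos 1, read 0 -> (A,0)->write 0,move L,goto A. Now: state=A, head=0, tape[-2..2]=01000 (head:   ^)
Step 2: in state A at pos 0, read 0 -> (A,0)->write 0,move L,goto A. Now: state=A, head=-1, tape[-2..2]=01000 (head:  ^)
Step 3: in state A at pos -1, read 1 -> (A,1)->write 1,move L,goto H. Now: state=H, head=-2, tape[-3..2]=001000 (head:  ^)

Answer: -2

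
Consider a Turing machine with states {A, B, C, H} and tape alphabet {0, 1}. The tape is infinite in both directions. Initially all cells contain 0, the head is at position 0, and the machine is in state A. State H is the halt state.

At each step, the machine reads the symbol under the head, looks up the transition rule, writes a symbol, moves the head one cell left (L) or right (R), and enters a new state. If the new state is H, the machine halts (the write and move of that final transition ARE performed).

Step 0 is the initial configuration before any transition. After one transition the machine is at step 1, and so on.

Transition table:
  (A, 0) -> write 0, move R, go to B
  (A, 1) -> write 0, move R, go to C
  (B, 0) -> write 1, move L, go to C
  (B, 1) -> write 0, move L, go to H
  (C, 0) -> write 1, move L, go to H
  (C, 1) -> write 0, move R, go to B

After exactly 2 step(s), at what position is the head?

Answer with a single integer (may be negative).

Step 1: in state A at pos 0, read 0 -> (A,0)->write 0,move R,goto B. Now: state=B, head=1, tape[-1..2]=0000 (head:   ^)
Step 2: in state B at pos 1, read 0 -> (B,0)->write 1,move L,goto C. Now: state=C, head=0, tape[-1..2]=0010 (head:  ^)

Answer: 0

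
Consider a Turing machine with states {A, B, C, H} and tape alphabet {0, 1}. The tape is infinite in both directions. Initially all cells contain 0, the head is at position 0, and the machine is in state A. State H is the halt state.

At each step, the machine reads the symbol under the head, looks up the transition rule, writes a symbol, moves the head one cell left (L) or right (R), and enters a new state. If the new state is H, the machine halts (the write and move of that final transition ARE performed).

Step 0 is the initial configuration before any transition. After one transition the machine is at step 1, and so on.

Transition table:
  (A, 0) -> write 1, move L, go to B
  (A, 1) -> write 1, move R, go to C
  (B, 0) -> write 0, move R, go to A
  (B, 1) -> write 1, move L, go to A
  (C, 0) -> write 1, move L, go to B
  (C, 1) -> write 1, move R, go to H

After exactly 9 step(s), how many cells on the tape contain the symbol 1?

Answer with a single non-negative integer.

Step 1: in state A at pos 0, read 0 -> (A,0)->write 1,move L,goto B. Now: state=B, head=-1, tape[-2..1]=0010 (head:  ^)
Step 2: in state B at pos -1, read 0 -> (B,0)->write 0,move R,goto A. Now: state=A, head=0, tape[-2..1]=0010 (head:   ^)
Step 3: in state A at pos 0, read 1 -> (A,1)->write 1,move R,goto C. Now: state=C, head=1, tape[-2..2]=00100 (head:    ^)
Step 4: in state C at pos 1, read 0 -> (C,0)->write 1,move L,goto B. Now: state=B, head=0, tape[-2..2]=00110 (head:   ^)
Step 5: in state B at pos 0, read 1 -> (B,1)->write 1,move L,goto A. Now: state=A, head=-1, tape[-2..2]=00110 (head:  ^)
Step 6: in state A at pos -1, read 0 -> (A,0)->write 1,move L,goto B. Now: state=B, head=-2, tape[-3..2]=001110 (head:  ^)
Step 7: in state B at pos -2, read 0 -> (B,0)->write 0,move R,goto A. Now: state=A, head=-1, tape[-3..2]=001110 (head:   ^)
Step 8: in state A at pos -1, read 1 -> (A,1)->write 1,move R,goto C. Now: state=C, head=0, tape[-3..2]=001110 (head:    ^)
Step 9: in state C at pos 0, read 1 -> (C,1)->write 1,move R,goto H. Now: state=H, head=1, tape[-3..2]=001110 (head:     ^)
Cells containing 1 after step 9: {-1, 0, 1} -> 3 cell(s)

Answer: 3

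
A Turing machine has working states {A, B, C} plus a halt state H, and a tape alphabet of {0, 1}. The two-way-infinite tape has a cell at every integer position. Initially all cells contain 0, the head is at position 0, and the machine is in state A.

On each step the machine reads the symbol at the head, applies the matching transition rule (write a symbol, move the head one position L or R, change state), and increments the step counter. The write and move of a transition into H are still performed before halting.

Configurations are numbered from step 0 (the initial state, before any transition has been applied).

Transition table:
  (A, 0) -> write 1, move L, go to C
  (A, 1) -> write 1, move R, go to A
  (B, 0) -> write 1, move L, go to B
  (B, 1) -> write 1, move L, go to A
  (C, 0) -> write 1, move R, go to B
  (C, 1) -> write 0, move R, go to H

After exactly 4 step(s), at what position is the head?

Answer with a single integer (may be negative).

Answer: 0

Derivation:
Step 1: in state A at pos 0, read 0 -> (A,0)->write 1,move L,goto C. Now: state=C, head=-1, tape[-2..1]=0010 (head:  ^)
Step 2: in state C at pos -1, read 0 -> (C,0)->write 1,move R,goto B. Now: state=B, head=0, tape[-2..1]=0110 (head:   ^)
Step 3: in state B at pos 0, read 1 -> (B,1)->write 1,move L,goto A. Now: state=A, head=-1, tape[-2..1]=0110 (head:  ^)
Step 4: in state A at pos -1, read 1 -> (A,1)->write 1,move R,goto A. Now: state=A, head=0, tape[-2..1]=0110 (head:   ^)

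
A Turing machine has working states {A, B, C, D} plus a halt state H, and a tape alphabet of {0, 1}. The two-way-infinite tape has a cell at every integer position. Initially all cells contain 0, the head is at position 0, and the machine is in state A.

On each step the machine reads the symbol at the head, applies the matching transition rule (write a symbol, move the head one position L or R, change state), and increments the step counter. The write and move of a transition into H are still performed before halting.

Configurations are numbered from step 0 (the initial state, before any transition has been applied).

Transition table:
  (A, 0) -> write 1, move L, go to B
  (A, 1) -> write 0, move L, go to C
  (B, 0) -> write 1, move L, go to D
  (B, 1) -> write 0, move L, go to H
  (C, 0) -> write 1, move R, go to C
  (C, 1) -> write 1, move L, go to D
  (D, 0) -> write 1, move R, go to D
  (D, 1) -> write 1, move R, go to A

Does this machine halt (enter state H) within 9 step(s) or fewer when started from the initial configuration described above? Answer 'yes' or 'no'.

Answer: no

Derivation:
Step 1: in state A at pos 0, read 0 -> (A,0)->write 1,move L,goto B. Now: state=B, head=-1, tape[-2..1]=0010 (head:  ^)
Step 2: in state B at pos -1, read 0 -> (B,0)->write 1,move L,goto D. Now: state=D, head=-2, tape[-3..1]=00110 (head:  ^)
Step 3: in state D at pos -2, read 0 -> (D,0)->write 1,move R,goto D. Now: state=D, head=-1, tape[-3..1]=01110 (head:   ^)
Step 4: in state D at pos -1, read 1 -> (D,1)->write 1,move R,goto A. Now: state=A, head=0, tape[-3..1]=01110 (head:    ^)
Step 5: in state A at pos 0, read 1 -> (A,1)->write 0,move L,goto C. Now: state=C, head=-1, tape[-3..1]=01100 (head:   ^)
Step 6: in state C at pos -1, read 1 -> (C,1)->write 1,move L,goto D. Now: state=D, head=-2, tape[-3..1]=01100 (head:  ^)
Step 7: in state D at pos -2, read 1 -> (D,1)->write 1,move R,goto A. Now: state=A, head=-1, tape[-3..1]=01100 (head:   ^)
Step 8: in state A at pos -1, read 1 -> (A,1)->write 0,move L,goto C. Now: state=C, head=-2, tape[-3..1]=01000 (head:  ^)
Step 9: in state C at pos -2, read 1 -> (C,1)->write 1,move L,goto D. Now: state=D, head=-3, tape[-4..1]=001000 (head:  ^)
After 9 step(s): state = D (not H) -> not halted within 9 -> no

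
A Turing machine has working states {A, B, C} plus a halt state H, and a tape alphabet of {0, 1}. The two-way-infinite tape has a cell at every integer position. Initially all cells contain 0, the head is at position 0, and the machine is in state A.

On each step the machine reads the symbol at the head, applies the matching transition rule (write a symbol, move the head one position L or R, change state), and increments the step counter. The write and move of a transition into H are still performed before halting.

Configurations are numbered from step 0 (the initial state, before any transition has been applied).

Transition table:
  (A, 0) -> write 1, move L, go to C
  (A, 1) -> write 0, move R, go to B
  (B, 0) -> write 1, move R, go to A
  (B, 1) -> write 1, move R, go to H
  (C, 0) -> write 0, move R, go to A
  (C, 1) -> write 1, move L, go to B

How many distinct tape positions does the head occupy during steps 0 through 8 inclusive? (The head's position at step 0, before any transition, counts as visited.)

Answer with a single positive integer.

Step 1: in state A at pos 0, read 0 -> (A,0)->write 1,move L,goto C. Now: state=C, head=-1, tape[-2..1]=0010 (head:  ^)
Step 2: in state C at pos -1, read 0 -> (C,0)->write 0,move R,goto A. Now: state=A, head=0, tape[-2..1]=0010 (head:   ^)
Step 3: in state A at pos 0, read 1 -> (A,1)->write 0,move R,goto B. Now: state=B, head=1, tape[-2..2]=00000 (head:    ^)
Step 4: in state B at pos 1, read 0 -> (B,0)->write 1,move R,goto A. Now: state=A, head=2, tape[-2..3]=000100 (head:     ^)
Step 5: in state A at pos 2, read 0 -> (A,0)->write 1,move L,goto C. Now: state=C, head=1, tape[-2..3]=000110 (head:    ^)
Step 6: in state C at pos 1, read 1 -> (C,1)->write 1,move L,goto B. Now: state=B, head=0, tape[-2..3]=000110 (head:   ^)
Step 7: in state B at pos 0, read 0 -> (B,0)->write 1,move R,goto A. Now: state=A, head=1, tape[-2..3]=001110 (head:    ^)
Step 8: in state A at pos 1, read 1 -> (A,1)->write 0,move R,goto B. Now: state=B, head=2, tape[-2..3]=001010 (head:     ^)
Head positions at steps 0..8: starting at 0, distinct positions visited = {-1, 0, 1, 2} -> 4 position(s)

Answer: 4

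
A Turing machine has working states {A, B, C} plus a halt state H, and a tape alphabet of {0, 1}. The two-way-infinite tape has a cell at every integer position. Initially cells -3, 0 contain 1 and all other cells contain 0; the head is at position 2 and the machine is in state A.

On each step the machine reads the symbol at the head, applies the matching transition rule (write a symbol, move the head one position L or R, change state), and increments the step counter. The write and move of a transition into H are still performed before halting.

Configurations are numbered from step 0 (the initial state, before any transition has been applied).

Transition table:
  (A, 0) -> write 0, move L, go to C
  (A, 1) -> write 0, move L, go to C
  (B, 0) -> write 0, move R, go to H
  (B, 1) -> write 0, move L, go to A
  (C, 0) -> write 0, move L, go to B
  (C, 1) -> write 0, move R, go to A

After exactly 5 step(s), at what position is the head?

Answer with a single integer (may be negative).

Step 1: in state A at pos 2, read 0 -> (A,0)->write 0,move L,goto C. Now: state=C, head=1, tape[-4..3]=01001000 (head:      ^)
Step 2: in state C at pos 1, read 0 -> (C,0)->write 0,move L,goto B. Now: state=B, head=0, tape[-4..3]=01001000 (head:     ^)
Step 3: in state B at pos 0, read 1 -> (B,1)->write 0,move L,goto A. Now: state=A, head=-1, tape[-4..3]=01000000 (head:    ^)
Step 4: in state A at pos -1, read 0 -> (A,0)->write 0,move L,goto C. Now: state=C, head=-2, tape[-4..3]=01000000 (head:   ^)
Step 5: in state C at pos -2, read 0 -> (C,0)->write 0,move L,goto B. Now: state=B, head=-3, tape[-4..3]=01000000 (head:  ^)

Answer: -3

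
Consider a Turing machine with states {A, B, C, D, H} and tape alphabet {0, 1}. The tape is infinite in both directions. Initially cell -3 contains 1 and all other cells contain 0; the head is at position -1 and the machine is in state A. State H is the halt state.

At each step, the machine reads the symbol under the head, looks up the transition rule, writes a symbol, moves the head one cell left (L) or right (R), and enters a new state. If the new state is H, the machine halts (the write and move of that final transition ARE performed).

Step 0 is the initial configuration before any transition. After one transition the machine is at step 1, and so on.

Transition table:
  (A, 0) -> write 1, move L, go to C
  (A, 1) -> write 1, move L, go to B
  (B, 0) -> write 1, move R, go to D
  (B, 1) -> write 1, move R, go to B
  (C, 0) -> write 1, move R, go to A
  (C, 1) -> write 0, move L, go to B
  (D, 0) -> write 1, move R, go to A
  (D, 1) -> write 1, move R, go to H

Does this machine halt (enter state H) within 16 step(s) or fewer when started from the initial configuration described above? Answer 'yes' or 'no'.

Step 1: in state A at pos -1, read 0 -> (A,0)->write 1,move L,goto C. Now: state=C, head=-2, tape[-4..0]=01010 (head:   ^)
Step 2: in state C at pos -2, read 0 -> (C,0)->write 1,move R,goto A. Now: state=A, head=-1, tape[-4..0]=01110 (head:    ^)
Step 3: in state A at pos -1, read 1 -> (A,1)->write 1,move L,goto B. Now: state=B, head=-2, tape[-4..0]=01110 (head:   ^)
Step 4: in state B at pos -2, read 1 -> (B,1)->write 1,move R,goto B. Now: state=B, head=-1, tape[-4..0]=01110 (head:    ^)
Step 5: in state B at pos -1, read 1 -> (B,1)->write 1,move R,goto B. Now: state=B, head=0, tape[-4..1]=011100 (head:     ^)
Step 6: in state B at pos 0, read 0 -> (B,0)->write 1,move R,goto D. Now: state=D, head=1, tape[-4..2]=0111100 (head:      ^)
Step 7: in state D at pos 1, read 0 -> (D,0)->write 1,move R,goto A. Now: state=A, head=2, tape[-4..3]=01111100 (head:       ^)
Step 8: in state A at pos 2, read 0 -> (A,0)->write 1,move L,goto C. Now: state=C, head=1, tape[-4..3]=01111110 (head:      ^)
Step 9: in state C at pos 1, read 1 -> (C,1)->write 0,move L,goto B. Now: state=B, head=0, tape[-4..3]=01111010 (head:     ^)
Step 10: in state B at pos 0, read 1 -> (B,1)->write 1,move R,goto B. Now: state=B, head=1, tape[-4..3]=01111010 (head:      ^)
Step 11: in state B at pos 1, read 0 -> (B,0)->write 1,move R,goto D. Now: state=D, head=2, tape[-4..3]=01111110 (head:       ^)
Step 12: in state D at pos 2, read 1 -> (D,1)->write 1,move R,goto H. Now: state=H, head=3, tape[-4..4]=011111100 (head:        ^)
State H reached at step 12; 12 <= 16 -> yes

Answer: yes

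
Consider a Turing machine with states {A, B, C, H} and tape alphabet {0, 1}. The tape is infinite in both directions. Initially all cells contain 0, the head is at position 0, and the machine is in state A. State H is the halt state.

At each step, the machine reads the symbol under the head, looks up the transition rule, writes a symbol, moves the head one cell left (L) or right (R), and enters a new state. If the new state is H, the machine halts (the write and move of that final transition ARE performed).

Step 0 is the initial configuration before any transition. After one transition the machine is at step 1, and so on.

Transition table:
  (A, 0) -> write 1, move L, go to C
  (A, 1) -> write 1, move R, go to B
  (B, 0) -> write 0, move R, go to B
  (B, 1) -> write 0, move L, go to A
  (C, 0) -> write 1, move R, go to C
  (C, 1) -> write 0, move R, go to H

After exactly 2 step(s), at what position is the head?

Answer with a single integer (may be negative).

Step 1: in state A at pos 0, read 0 -> (A,0)->write 1,move L,goto C. Now: state=C, head=-1, tape[-2..1]=0010 (head:  ^)
Step 2: in state C at pos -1, read 0 -> (C,0)->write 1,move R,goto C. Now: state=C, head=0, tape[-2..1]=0110 (head:   ^)

Answer: 0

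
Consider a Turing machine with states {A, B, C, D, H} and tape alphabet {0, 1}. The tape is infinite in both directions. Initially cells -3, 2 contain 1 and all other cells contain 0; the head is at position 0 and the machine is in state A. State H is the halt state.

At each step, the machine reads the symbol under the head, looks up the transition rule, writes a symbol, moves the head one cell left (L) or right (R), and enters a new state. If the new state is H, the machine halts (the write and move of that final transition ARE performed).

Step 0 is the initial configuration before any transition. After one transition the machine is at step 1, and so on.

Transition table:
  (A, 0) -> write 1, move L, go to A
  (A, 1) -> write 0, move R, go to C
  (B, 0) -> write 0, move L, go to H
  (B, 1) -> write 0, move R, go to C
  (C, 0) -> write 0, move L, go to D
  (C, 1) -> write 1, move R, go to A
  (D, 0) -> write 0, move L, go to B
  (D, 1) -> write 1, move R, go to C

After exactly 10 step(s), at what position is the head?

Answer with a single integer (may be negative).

Answer: 2

Derivation:
Step 1: in state A at pos 0, read 0 -> (A,0)->write 1,move L,goto A. Now: state=A, head=-1, tape[-4..3]=01001010 (head:    ^)
Step 2: in state A at pos -1, read 0 -> (A,0)->write 1,move L,goto A. Now: state=A, head=-2, tape[-4..3]=01011010 (head:   ^)
Step 3: in state A at pos -2, read 0 -> (A,0)->write 1,move L,goto A. Now: state=A, head=-3, tape[-4..3]=01111010 (head:  ^)
Step 4: in state A at pos -3, read 1 -> (A,1)->write 0,move R,goto C. Now: state=C, head=-2, tape[-4..3]=00111010 (head:   ^)
Step 5: in state C at pos -2, read 1 -> (C,1)->write 1,move R,goto A. Now: state=A, head=-1, tape[-4..3]=00111010 (head:    ^)
Step 6: in state A at pos -1, read 1 -> (A,1)->write 0,move R,goto C. Now: state=C, head=0, tape[-4..3]=00101010 (head:     ^)
Step 7: in state C at pos 0, read 1 -> (C,1)->write 1,move R,goto A. Now: state=A, head=1, tape[-4..3]=00101010 (head:      ^)
Step 8: in state A at pos 1, read 0 -> (A,0)->write 1,move L,goto A. Now: state=A, head=0, tape[-4..3]=00101110 (head:     ^)
Step 9: in state A at pos 0, read 1 -> (A,1)->write 0,move R,goto C. Now: state=C, head=1, tape[-4..3]=00100110 (head:      ^)
Step 10: in state C at pos 1, read 1 -> (C,1)->write 1,move R,goto A. Now: state=A, head=2, tape[-4..3]=00100110 (head:       ^)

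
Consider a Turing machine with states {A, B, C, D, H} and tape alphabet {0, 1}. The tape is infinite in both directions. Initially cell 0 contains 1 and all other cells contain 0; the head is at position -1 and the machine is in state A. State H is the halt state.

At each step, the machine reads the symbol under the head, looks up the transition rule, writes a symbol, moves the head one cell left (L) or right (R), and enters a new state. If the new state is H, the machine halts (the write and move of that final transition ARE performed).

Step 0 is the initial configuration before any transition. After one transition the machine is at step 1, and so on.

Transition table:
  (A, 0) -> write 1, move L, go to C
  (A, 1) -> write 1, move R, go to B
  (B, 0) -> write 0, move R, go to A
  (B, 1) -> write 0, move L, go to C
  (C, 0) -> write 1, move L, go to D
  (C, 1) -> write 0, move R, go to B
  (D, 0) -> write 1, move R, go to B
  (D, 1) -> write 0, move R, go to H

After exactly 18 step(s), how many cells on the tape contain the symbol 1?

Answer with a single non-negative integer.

Step 1: in state A at pos -1, read 0 -> (A,0)->write 1,move L,goto C. Now: state=C, head=-2, tape[-3..1]=00110 (head:  ^)
Step 2: in state C at pos -2, read 0 -> (C,0)->write 1,move L,goto D. Now: state=D, head=-3, tape[-4..1]=001110 (head:  ^)
Step 3: in state D at pos -3, read 0 -> (D,0)->write 1,move R,goto B. Now: state=B, head=-2, tape[-4..1]=011110 (head:   ^)
Step 4: in state B at pos -2, read 1 -> (B,1)->write 0,move L,goto C. Now: state=C, head=-3, tape[-4..1]=010110 (head:  ^)
Step 5: in state C at pos -3, read 1 -> (C,1)->write 0,move R,goto B. Now: state=B, head=-2, tape[-4..1]=000110 (head:   ^)
Step 6: in state B at pos -2, read 0 -> (B,0)->write 0,move R,goto A. Now: state=A, head=-1, tape[-4..1]=000110 (head:    ^)
Step 7: in state A at pos -1, read 1 -> (A,1)->write 1,move R,goto B. Now: state=B, head=0, tape[-4..1]=000110 (head:     ^)
Step 8: in state B at pos 0, read 1 -> (B,1)->write 0,move L,goto C. Now: state=C, head=-1, tape[-4..1]=000100 (head:    ^)
Step 9: in state C at pos -1, read 1 -> (C,1)->write 0,move R,goto B. Now: state=B, head=0, tape[-4..1]=000000 (head:     ^)
Step 10: in state B at pos 0, read 0 -> (B,0)->write 0,move R,goto A. Now: state=A, head=1, tape[-4..2]=0000000 (head:      ^)
Step 11: in state A at pos 1, read 0 -> (A,0)->write 1,move L,goto C. Now: state=C, head=0, tape[-4..2]=0000010 (head:     ^)
Step 12: in state C at pos 0, read 0 -> (C,0)->write 1,move L,goto D. Now: state=D, head=-1, tape[-4..2]=0000110 (head:    ^)
Step 13: in state D at pos -1, read 0 -> (D,0)->write 1,move R,goto B. Now: state=B, head=0, tape[-4..2]=0001110 (head:     ^)
Step 14: in state B at pos 0, read 1 -> (B,1)->write 0,move L,goto C. Now: state=C, head=-1, tape[-4..2]=0001010 (head:    ^)
Step 15: in state C at pos -1, read 1 -> (C,1)->write 0,move R,goto B. Now: state=B, head=0, tape[-4..2]=0000010 (head:     ^)
Step 16: in state B at pos 0, read 0 -> (B,0)->write 0,move R,goto A. Now: state=A, head=1, tape[-4..2]=0000010 (head:      ^)
Step 17: in state A at pos 1, read 1 -> (A,1)->write 1,move R,goto B. Now: state=B, head=2, tape[-4..3]=00000100 (head:       ^)
Step 18: in state B at pos 2, read 0 -> (B,0)->write 0,move R,goto A. Now: state=A, head=3, tape[-4..4]=000001000 (head:        ^)
Cells containing 1 after step 18: {1} -> 1 cell(s)

Answer: 1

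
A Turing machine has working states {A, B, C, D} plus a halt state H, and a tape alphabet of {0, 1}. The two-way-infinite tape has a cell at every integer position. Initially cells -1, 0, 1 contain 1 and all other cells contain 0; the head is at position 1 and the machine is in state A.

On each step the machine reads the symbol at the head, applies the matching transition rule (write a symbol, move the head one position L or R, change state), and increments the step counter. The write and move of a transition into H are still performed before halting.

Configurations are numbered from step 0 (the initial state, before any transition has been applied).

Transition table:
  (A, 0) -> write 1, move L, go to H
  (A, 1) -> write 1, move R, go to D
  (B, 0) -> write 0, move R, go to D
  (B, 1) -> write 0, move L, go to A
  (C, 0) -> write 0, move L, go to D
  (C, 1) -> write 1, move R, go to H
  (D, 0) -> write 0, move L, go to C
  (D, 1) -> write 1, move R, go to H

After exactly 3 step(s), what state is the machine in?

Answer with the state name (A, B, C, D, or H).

Answer: H

Derivation:
Step 1: in state A at pos 1, read 1 -> (A,1)->write 1,move R,goto D. Now: state=D, head=2, tape[-2..3]=011100 (head:     ^)
Step 2: in state D at pos 2, read 0 -> (D,0)->write 0,move L,goto C. Now: state=C, head=1, tape[-2..3]=011100 (head:    ^)
Step 3: in state C at pos 1, read 1 -> (C,1)->write 1,move R,goto H. Now: state=H, head=2, tape[-2..3]=011100 (head:     ^)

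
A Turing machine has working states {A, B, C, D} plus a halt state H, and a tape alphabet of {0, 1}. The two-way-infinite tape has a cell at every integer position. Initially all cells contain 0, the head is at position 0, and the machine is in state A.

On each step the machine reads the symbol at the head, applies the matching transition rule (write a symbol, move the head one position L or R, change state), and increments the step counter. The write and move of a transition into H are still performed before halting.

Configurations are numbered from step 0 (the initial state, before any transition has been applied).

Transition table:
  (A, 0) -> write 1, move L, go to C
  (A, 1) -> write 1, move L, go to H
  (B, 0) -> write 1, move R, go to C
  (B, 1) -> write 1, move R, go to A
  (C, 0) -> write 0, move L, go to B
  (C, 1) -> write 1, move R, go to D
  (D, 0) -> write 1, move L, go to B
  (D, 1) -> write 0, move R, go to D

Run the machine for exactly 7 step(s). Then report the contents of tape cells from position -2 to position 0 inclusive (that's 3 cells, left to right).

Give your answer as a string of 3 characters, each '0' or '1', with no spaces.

Answer: 111

Derivation:
Step 1: in state A at pos 0, read 0 -> (A,0)->write 1,move L,goto C. Now: state=C, head=-1, tape[-2..1]=0010 (head:  ^)
Step 2: in state C at pos -1, read 0 -> (C,0)->write 0,move L,goto B. Now: state=B, head=-2, tape[-3..1]=00010 (head:  ^)
Step 3: in state B at pos -2, read 0 -> (B,0)->write 1,move R,goto C. Now: state=C, head=-1, tape[-3..1]=01010 (head:   ^)
Step 4: in state C at pos -1, read 0 -> (C,0)->write 0,move L,goto B. Now: state=B, head=-2, tape[-3..1]=01010 (head:  ^)
Step 5: in state B at pos -2, read 1 -> (B,1)->write 1,move R,goto A. Now: state=A, head=-1, tape[-3..1]=01010 (head:   ^)
Step 6: in state A at pos -1, read 0 -> (A,0)->write 1,move L,goto C. Now: state=C, head=-2, tape[-3..1]=01110 (head:  ^)
Step 7: in state C at pos -2, read 1 -> (C,1)->write 1,move R,goto D. Now: state=D, head=-1, tape[-3..1]=01110 (head:   ^)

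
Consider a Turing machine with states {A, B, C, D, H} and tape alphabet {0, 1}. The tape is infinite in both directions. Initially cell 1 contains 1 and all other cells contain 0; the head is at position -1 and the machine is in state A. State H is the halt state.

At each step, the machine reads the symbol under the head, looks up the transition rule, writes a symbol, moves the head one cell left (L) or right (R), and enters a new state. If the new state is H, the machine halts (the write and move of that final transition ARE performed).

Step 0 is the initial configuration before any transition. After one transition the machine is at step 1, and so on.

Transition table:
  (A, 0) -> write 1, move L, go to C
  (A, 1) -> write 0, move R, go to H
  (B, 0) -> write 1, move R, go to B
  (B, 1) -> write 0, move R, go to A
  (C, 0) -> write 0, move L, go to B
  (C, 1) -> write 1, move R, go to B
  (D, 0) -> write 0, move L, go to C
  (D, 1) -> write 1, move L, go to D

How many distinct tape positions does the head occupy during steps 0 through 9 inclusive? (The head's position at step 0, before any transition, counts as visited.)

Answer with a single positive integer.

Step 1: in state A at pos -1, read 0 -> (A,0)->write 1,move L,goto C. Now: state=C, head=-2, tape[-3..2]=001010 (head:  ^)
Step 2: in state C at pos -2, read 0 -> (C,0)->write 0,move L,goto B. Now: state=B, head=-3, tape[-4..2]=0001010 (head:  ^)
Step 3: in state B at pos -3, read 0 -> (B,0)->write 1,move R,goto B. Now: state=B, head=-2, tape[-4..2]=0101010 (head:   ^)
Step 4: in state B at pos -2, read 0 -> (B,0)->write 1,move R,goto B. Now: state=B, head=-1, tape[-4..2]=0111010 (head:    ^)
Step 5: in state B at pos -1, read 1 -> (B,1)->write 0,move R,goto A. Now: state=A, head=0, tape[-4..2]=0110010 (head:     ^)
Step 6: in state A at pos 0, read 0 -> (A,0)->write 1,move L,goto C. Now: state=C, head=-1, tape[-4..2]=0110110 (head:    ^)
Step 7: in state C at pos -1, read 0 -> (C,0)->write 0,move L,goto B. Now: state=B, head=-2, tape[-4..2]=0110110 (head:   ^)
Step 8: in state B at pos -2, read 1 -> (B,1)->write 0,move R,goto A. Now: state=A, head=-1, tape[-4..2]=0100110 (head:    ^)
Step 9: in state A at pos -1, read 0 -> (A,0)->write 1,move L,goto C. Now: state=C, head=-2, tape[-4..2]=0101110 (head:   ^)
Head positions at steps 0..9: starting at -1, distinct positions visited = {-3, -2, -1, 0} -> 4 position(s)

Answer: 4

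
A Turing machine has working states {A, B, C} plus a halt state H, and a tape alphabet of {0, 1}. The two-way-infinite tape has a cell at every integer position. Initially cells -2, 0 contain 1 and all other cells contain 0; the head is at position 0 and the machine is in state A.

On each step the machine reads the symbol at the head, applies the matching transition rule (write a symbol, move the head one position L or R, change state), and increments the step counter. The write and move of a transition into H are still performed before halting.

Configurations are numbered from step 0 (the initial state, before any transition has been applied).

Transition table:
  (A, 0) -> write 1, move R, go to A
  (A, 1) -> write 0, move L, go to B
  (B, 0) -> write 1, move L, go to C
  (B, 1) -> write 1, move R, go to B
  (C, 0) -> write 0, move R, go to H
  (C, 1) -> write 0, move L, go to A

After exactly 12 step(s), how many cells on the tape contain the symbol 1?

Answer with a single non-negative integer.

Answer: 2

Derivation:
Step 1: in state A at pos 0, read 1 -> (A,1)->write 0,move L,goto B. Now: state=B, head=-1, tape[-3..1]=01000 (head:   ^)
Step 2: in state B at pos -1, read 0 -> (B,0)->write 1,move L,goto C. Now: state=C, head=-2, tape[-3..1]=01100 (head:  ^)
Step 3: in state C at pos -2, read 1 -> (C,1)->write 0,move L,goto A. Now: state=A, head=-3, tape[-4..1]=000100 (head:  ^)
Step 4: in state A at pos -3, read 0 -> (A,0)->write 1,move R,goto A. Now: state=A, head=-2, tape[-4..1]=010100 (head:   ^)
Step 5: in state A at pos -2, read 0 -> (A,0)->write 1,move R,goto A. Now: state=A, head=-1, tape[-4..1]=011100 (head:    ^)
Step 6: in state A at pos -1, read 1 -> (A,1)->write 0,move L,goto B. Now: state=B, head=-2, tape[-4..1]=011000 (head:   ^)
Step 7: in state B at pos -2, read 1 -> (B,1)->write 1,move R,goto B. Now: state=B, head=-1, tape[-4..1]=011000 (head:    ^)
Step 8: in state B at pos -1, read 0 -> (B,0)->write 1,move L,goto C. Now: state=C, head=-2, tape[-4..1]=011100 (head:   ^)
Step 9: in state C at pos -2, read 1 -> (C,1)->write 0,move L,goto A. Now: state=A, head=-3, tape[-4..1]=010100 (head:  ^)
Step 10: in state A at pos -3, read 1 -> (A,1)->write 0,move L,goto B. Now: state=B, head=-4, tape[-5..1]=0000100 (head:  ^)
Step 11: in state B at pos -4, read 0 -> (B,0)->write 1,move L,goto C. Now: state=C, head=-5, tape[-6..1]=00100100 (head:  ^)
Step 12: in state C at pos -5, read 0 -> (C,0)->write 0,move R,goto H. Now: state=H, head=-4, tape[-6..1]=00100100 (head:   ^)
Cells containing 1 after step 12: {-4, -1} -> 2 cell(s)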